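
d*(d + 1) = d^2 + d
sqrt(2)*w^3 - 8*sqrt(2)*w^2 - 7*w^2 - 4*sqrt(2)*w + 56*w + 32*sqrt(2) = (w - 8)*(w - 4*sqrt(2))*(sqrt(2)*w + 1)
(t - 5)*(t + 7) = t^2 + 2*t - 35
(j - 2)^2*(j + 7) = j^3 + 3*j^2 - 24*j + 28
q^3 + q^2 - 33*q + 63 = (q - 3)^2*(q + 7)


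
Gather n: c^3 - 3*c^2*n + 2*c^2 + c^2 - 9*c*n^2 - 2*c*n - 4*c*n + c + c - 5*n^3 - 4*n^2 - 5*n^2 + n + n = c^3 + 3*c^2 + 2*c - 5*n^3 + n^2*(-9*c - 9) + n*(-3*c^2 - 6*c + 2)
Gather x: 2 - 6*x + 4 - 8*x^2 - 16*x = -8*x^2 - 22*x + 6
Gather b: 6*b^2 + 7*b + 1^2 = 6*b^2 + 7*b + 1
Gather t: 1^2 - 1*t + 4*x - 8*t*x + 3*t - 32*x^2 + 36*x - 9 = t*(2 - 8*x) - 32*x^2 + 40*x - 8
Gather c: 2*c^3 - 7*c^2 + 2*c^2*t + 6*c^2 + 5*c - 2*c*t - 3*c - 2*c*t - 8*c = 2*c^3 + c^2*(2*t - 1) + c*(-4*t - 6)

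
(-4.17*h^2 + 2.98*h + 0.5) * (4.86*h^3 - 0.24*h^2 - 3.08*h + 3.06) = -20.2662*h^5 + 15.4836*h^4 + 14.5584*h^3 - 22.0586*h^2 + 7.5788*h + 1.53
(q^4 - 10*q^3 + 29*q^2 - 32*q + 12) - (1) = q^4 - 10*q^3 + 29*q^2 - 32*q + 11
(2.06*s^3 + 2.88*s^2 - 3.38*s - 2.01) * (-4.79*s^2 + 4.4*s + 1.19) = -9.8674*s^5 - 4.7312*s^4 + 31.3136*s^3 - 1.8169*s^2 - 12.8662*s - 2.3919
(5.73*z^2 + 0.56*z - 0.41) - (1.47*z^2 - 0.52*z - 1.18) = 4.26*z^2 + 1.08*z + 0.77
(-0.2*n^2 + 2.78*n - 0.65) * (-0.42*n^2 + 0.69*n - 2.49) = 0.084*n^4 - 1.3056*n^3 + 2.6892*n^2 - 7.3707*n + 1.6185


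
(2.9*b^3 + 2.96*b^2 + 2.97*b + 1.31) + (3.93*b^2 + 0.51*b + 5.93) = 2.9*b^3 + 6.89*b^2 + 3.48*b + 7.24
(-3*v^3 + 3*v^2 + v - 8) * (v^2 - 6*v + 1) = -3*v^5 + 21*v^4 - 20*v^3 - 11*v^2 + 49*v - 8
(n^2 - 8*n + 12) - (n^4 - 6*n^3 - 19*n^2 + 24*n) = -n^4 + 6*n^3 + 20*n^2 - 32*n + 12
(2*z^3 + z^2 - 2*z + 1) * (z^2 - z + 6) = 2*z^5 - z^4 + 9*z^3 + 9*z^2 - 13*z + 6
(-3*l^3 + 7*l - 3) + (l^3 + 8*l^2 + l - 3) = -2*l^3 + 8*l^2 + 8*l - 6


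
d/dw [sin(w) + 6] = cos(w)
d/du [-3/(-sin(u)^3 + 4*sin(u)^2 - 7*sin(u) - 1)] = 3*(-3*sin(u)^2 + 8*sin(u) - 7)*cos(u)/(sin(u)^3 - 4*sin(u)^2 + 7*sin(u) + 1)^2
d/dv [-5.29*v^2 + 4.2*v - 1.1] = 4.2 - 10.58*v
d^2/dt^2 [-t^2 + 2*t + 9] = -2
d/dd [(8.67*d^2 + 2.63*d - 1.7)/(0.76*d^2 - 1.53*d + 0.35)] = (-15.2639*d^2 + 8.653*d - 1.6805)/(0.5776*d^4 - 2.3256*d^3 + 2.8729*d^2 - 1.071*d + 0.1225)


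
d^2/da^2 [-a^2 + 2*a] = -2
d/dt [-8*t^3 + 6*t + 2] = 6 - 24*t^2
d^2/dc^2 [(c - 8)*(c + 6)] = 2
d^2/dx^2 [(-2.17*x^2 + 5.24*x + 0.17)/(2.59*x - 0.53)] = (15.447544 - 1.4210854715202e-14*x)/(17.373979*x^3 - 10.665879*x^2 + 2.182593*x - 0.148877)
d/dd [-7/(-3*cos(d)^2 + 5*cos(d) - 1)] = 7*(6*cos(d) - 5)*sin(d)/(3*cos(d)^2 - 5*cos(d) + 1)^2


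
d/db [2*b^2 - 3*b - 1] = 4*b - 3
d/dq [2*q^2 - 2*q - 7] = 4*q - 2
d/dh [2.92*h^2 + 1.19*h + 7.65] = 5.84*h + 1.19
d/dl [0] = 0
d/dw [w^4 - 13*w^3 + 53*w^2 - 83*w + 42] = 4*w^3 - 39*w^2 + 106*w - 83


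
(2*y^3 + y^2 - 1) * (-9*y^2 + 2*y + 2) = -18*y^5 - 5*y^4 + 6*y^3 + 11*y^2 - 2*y - 2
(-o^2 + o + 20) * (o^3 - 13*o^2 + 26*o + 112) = -o^5 + 14*o^4 - 19*o^3 - 346*o^2 + 632*o + 2240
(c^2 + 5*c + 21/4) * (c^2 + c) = c^4 + 6*c^3 + 41*c^2/4 + 21*c/4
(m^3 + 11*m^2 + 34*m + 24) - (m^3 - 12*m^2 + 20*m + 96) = 23*m^2 + 14*m - 72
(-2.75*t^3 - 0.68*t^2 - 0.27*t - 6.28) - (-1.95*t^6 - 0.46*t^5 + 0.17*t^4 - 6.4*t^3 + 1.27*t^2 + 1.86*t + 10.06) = 1.95*t^6 + 0.46*t^5 - 0.17*t^4 + 3.65*t^3 - 1.95*t^2 - 2.13*t - 16.34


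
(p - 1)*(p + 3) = p^2 + 2*p - 3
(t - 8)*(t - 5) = t^2 - 13*t + 40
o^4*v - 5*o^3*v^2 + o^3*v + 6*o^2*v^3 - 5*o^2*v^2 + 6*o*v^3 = o*(o - 3*v)*(o - 2*v)*(o*v + v)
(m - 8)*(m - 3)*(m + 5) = m^3 - 6*m^2 - 31*m + 120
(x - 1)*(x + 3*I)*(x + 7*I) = x^3 - x^2 + 10*I*x^2 - 21*x - 10*I*x + 21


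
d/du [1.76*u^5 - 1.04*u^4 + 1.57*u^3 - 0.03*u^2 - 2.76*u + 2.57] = 8.8*u^4 - 4.16*u^3 + 4.71*u^2 - 0.06*u - 2.76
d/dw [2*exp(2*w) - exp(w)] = (4*exp(w) - 1)*exp(w)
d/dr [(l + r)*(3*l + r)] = 4*l + 2*r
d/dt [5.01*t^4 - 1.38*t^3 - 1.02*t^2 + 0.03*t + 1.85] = 20.04*t^3 - 4.14*t^2 - 2.04*t + 0.03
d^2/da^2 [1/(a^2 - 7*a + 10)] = 2*(-a^2 + 7*a + (2*a - 7)^2 - 10)/(a^2 - 7*a + 10)^3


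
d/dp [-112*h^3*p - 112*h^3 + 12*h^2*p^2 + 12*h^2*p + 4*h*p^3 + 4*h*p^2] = 4*h*(-28*h^2 + 6*h*p + 3*h + 3*p^2 + 2*p)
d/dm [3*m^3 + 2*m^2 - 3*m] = 9*m^2 + 4*m - 3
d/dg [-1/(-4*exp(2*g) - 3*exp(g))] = (-8*exp(g) - 3)*exp(-g)/(4*exp(g) + 3)^2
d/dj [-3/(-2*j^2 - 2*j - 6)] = 3*(-2*j - 1)/(2*(j^2 + j + 3)^2)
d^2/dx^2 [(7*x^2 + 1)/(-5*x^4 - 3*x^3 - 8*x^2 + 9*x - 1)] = 2*(-525*x^8 - 315*x^7 - 33*x^6 - 2115*x^5 - 561*x^4 - 459*x^3 + 87*x^2 + 225*x - 80)/(125*x^12 + 225*x^11 + 735*x^10 + 72*x^9 + 441*x^8 - 1737*x^7 + 698*x^6 - 1125*x^5 + 1989*x^4 - 1152*x^3 + 267*x^2 - 27*x + 1)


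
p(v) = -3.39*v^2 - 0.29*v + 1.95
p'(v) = -6.78*v - 0.29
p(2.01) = -12.33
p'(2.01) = -13.92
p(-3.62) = -41.42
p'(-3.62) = 24.25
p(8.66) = -254.80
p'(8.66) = -59.00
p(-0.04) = 1.96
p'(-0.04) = -0.02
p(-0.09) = 1.95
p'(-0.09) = 0.32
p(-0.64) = 0.75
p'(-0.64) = 4.05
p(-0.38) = 1.57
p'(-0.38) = 2.29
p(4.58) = -70.49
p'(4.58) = -31.34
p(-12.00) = -482.73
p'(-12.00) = 81.07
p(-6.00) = -118.35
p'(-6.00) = 40.39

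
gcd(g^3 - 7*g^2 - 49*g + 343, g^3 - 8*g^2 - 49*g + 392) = g^2 - 49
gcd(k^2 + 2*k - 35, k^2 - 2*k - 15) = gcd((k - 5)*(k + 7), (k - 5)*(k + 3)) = k - 5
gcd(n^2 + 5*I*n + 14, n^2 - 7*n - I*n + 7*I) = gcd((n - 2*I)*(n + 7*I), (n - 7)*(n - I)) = 1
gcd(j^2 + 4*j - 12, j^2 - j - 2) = j - 2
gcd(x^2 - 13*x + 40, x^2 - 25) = x - 5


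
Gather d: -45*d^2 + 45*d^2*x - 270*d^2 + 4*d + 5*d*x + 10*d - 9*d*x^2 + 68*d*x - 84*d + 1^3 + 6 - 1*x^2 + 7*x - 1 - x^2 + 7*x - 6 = d^2*(45*x - 315) + d*(-9*x^2 + 73*x - 70) - 2*x^2 + 14*x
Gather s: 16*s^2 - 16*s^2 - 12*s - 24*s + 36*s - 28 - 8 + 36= 0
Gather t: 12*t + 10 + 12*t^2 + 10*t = 12*t^2 + 22*t + 10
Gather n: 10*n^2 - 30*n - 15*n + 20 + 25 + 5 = 10*n^2 - 45*n + 50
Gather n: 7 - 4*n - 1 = 6 - 4*n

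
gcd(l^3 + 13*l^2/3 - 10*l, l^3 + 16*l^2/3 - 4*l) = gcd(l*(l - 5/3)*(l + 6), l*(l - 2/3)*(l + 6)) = l^2 + 6*l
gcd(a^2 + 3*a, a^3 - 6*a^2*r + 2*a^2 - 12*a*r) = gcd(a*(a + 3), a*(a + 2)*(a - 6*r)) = a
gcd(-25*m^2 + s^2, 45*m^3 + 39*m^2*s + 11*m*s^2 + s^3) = 5*m + s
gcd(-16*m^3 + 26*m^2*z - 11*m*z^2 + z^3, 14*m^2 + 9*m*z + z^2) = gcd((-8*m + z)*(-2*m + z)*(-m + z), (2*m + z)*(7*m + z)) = 1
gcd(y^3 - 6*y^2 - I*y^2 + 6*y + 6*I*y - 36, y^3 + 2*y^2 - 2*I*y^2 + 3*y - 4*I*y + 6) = y - 3*I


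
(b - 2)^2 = b^2 - 4*b + 4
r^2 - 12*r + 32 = (r - 8)*(r - 4)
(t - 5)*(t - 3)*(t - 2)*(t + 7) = t^4 - 3*t^3 - 39*t^2 + 187*t - 210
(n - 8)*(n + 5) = n^2 - 3*n - 40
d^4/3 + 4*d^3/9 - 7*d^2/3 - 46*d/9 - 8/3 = (d/3 + 1/3)*(d - 3)*(d + 4/3)*(d + 2)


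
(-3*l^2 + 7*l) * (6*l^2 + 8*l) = -18*l^4 + 18*l^3 + 56*l^2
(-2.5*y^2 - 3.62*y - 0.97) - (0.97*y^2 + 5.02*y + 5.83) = -3.47*y^2 - 8.64*y - 6.8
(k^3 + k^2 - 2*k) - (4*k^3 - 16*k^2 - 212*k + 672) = -3*k^3 + 17*k^2 + 210*k - 672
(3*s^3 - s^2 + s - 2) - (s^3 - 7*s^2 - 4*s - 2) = 2*s^3 + 6*s^2 + 5*s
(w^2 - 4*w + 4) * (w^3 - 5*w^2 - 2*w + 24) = w^5 - 9*w^4 + 22*w^3 + 12*w^2 - 104*w + 96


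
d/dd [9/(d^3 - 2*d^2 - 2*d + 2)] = 9*(-3*d^2 + 4*d + 2)/(d^3 - 2*d^2 - 2*d + 2)^2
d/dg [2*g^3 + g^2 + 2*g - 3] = 6*g^2 + 2*g + 2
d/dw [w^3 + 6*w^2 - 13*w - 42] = 3*w^2 + 12*w - 13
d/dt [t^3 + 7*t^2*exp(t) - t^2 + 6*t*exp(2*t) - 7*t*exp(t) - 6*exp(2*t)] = 7*t^2*exp(t) + 3*t^2 + 12*t*exp(2*t) + 7*t*exp(t) - 2*t - 6*exp(2*t) - 7*exp(t)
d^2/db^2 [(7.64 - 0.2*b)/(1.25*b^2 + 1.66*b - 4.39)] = (-(0.2*b - 7.64)*(2.5*b + 1.66)*(5.0*b + 3.32) + (1.5*b - 18.436)*(1.25*b^2 + 1.66*b - 4.39))/(1.25*b^2 + 1.66*b - 4.39)^3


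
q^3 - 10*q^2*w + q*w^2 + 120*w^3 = (q - 8*w)*(q - 5*w)*(q + 3*w)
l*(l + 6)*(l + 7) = l^3 + 13*l^2 + 42*l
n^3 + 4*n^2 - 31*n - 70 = (n - 5)*(n + 2)*(n + 7)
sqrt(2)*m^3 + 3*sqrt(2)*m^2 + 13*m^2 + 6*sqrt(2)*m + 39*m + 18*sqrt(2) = (m + 3)*(m + 6*sqrt(2))*(sqrt(2)*m + 1)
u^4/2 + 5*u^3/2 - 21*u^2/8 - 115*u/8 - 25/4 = (u/2 + 1)*(u - 5/2)*(u + 1/2)*(u + 5)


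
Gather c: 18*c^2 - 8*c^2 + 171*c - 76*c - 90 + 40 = 10*c^2 + 95*c - 50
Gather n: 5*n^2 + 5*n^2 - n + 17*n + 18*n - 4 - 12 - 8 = 10*n^2 + 34*n - 24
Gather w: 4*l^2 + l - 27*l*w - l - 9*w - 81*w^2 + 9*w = 4*l^2 - 27*l*w - 81*w^2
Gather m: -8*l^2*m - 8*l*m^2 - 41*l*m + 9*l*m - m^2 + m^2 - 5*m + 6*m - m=-8*l*m^2 + m*(-8*l^2 - 32*l)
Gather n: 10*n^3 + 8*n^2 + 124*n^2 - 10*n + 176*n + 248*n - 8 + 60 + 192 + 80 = 10*n^3 + 132*n^2 + 414*n + 324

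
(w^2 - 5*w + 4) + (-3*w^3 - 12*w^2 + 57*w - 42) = -3*w^3 - 11*w^2 + 52*w - 38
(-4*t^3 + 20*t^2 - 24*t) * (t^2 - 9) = -4*t^5 + 20*t^4 + 12*t^3 - 180*t^2 + 216*t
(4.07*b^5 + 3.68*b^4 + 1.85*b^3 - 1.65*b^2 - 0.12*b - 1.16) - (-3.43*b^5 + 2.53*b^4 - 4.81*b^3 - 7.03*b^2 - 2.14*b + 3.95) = 7.5*b^5 + 1.15*b^4 + 6.66*b^3 + 5.38*b^2 + 2.02*b - 5.11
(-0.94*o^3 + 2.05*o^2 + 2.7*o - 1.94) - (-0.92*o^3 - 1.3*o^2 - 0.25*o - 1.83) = -0.0199999999999999*o^3 + 3.35*o^2 + 2.95*o - 0.11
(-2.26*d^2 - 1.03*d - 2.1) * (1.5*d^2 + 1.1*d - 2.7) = -3.39*d^4 - 4.031*d^3 + 1.819*d^2 + 0.471*d + 5.67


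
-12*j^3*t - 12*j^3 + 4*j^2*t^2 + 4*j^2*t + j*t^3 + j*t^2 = (-2*j + t)*(6*j + t)*(j*t + j)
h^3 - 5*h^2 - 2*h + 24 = (h - 4)*(h - 3)*(h + 2)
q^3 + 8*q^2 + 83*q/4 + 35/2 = (q + 2)*(q + 5/2)*(q + 7/2)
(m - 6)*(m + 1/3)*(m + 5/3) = m^3 - 4*m^2 - 103*m/9 - 10/3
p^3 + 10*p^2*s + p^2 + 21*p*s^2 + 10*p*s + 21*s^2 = (p + 1)*(p + 3*s)*(p + 7*s)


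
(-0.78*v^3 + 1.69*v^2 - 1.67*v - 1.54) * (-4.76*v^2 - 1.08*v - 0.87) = 3.7128*v^5 - 7.202*v^4 + 6.8026*v^3 + 7.6637*v^2 + 3.1161*v + 1.3398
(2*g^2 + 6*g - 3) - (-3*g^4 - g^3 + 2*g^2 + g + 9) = 3*g^4 + g^3 + 5*g - 12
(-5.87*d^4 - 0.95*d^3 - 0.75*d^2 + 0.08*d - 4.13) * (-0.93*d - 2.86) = 5.4591*d^5 + 17.6717*d^4 + 3.4145*d^3 + 2.0706*d^2 + 3.6121*d + 11.8118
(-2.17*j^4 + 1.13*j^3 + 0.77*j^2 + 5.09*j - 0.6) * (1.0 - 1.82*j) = 3.9494*j^5 - 4.2266*j^4 - 0.2714*j^3 - 8.4938*j^2 + 6.182*j - 0.6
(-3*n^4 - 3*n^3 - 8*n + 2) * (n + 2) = -3*n^5 - 9*n^4 - 6*n^3 - 8*n^2 - 14*n + 4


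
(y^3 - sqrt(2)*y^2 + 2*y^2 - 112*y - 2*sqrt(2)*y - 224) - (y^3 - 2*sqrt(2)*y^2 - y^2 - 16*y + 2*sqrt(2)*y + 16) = sqrt(2)*y^2 + 3*y^2 - 96*y - 4*sqrt(2)*y - 240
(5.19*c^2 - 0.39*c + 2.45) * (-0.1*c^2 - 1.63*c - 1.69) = -0.519*c^4 - 8.4207*c^3 - 8.3804*c^2 - 3.3344*c - 4.1405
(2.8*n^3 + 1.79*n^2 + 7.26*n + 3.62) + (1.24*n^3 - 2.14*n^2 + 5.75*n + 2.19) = 4.04*n^3 - 0.35*n^2 + 13.01*n + 5.81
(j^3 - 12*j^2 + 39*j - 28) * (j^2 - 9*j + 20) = j^5 - 21*j^4 + 167*j^3 - 619*j^2 + 1032*j - 560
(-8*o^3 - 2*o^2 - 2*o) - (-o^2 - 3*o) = -8*o^3 - o^2 + o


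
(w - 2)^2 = w^2 - 4*w + 4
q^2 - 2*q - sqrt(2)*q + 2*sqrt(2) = (q - 2)*(q - sqrt(2))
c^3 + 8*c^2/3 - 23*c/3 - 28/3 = (c - 7/3)*(c + 1)*(c + 4)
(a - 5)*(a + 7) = a^2 + 2*a - 35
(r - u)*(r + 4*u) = r^2 + 3*r*u - 4*u^2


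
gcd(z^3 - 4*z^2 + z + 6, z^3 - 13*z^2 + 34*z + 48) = z + 1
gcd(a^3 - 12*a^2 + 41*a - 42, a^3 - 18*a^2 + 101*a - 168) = a^2 - 10*a + 21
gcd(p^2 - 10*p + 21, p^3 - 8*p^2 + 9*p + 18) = p - 3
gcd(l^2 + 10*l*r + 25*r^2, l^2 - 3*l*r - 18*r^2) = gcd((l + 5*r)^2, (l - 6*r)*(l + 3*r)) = 1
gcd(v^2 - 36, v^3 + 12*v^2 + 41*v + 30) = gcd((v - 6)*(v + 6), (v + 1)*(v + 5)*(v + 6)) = v + 6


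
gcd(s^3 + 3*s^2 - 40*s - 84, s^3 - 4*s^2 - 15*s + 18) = s - 6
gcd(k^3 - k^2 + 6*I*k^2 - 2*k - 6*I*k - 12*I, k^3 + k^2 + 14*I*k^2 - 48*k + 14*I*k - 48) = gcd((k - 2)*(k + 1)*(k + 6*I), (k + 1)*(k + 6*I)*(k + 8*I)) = k^2 + k*(1 + 6*I) + 6*I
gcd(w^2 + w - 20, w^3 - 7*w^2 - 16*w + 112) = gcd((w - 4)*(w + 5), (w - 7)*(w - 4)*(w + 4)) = w - 4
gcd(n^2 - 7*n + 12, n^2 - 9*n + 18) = n - 3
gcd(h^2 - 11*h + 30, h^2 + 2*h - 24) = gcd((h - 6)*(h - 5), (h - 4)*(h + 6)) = 1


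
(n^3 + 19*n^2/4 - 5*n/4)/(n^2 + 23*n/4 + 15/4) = n*(4*n - 1)/(4*n + 3)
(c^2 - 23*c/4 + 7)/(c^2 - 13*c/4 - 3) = (4*c - 7)/(4*c + 3)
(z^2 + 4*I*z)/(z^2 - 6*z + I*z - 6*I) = z*(z + 4*I)/(z^2 + z*(-6 + I) - 6*I)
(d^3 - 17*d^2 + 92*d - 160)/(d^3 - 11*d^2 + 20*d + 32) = (d - 5)/(d + 1)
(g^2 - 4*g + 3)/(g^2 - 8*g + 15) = (g - 1)/(g - 5)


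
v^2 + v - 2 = (v - 1)*(v + 2)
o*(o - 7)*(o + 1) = o^3 - 6*o^2 - 7*o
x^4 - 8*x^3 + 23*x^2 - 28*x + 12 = (x - 3)*(x - 2)^2*(x - 1)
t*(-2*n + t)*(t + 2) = -2*n*t^2 - 4*n*t + t^3 + 2*t^2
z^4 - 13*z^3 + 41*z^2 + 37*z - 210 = (z - 7)*(z - 5)*(z - 3)*(z + 2)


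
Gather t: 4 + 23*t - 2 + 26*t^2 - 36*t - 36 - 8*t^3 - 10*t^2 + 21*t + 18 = -8*t^3 + 16*t^2 + 8*t - 16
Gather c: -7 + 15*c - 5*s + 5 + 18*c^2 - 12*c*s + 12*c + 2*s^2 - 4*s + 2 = 18*c^2 + c*(27 - 12*s) + 2*s^2 - 9*s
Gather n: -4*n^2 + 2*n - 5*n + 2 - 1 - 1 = -4*n^2 - 3*n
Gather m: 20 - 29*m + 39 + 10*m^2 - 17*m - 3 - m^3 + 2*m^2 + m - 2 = -m^3 + 12*m^2 - 45*m + 54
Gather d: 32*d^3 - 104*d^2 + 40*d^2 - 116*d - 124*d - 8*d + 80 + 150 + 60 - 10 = 32*d^3 - 64*d^2 - 248*d + 280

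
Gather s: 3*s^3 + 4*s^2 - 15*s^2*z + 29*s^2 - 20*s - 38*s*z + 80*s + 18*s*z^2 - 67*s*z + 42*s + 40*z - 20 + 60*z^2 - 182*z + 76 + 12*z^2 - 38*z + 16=3*s^3 + s^2*(33 - 15*z) + s*(18*z^2 - 105*z + 102) + 72*z^2 - 180*z + 72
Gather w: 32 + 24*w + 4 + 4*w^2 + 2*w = 4*w^2 + 26*w + 36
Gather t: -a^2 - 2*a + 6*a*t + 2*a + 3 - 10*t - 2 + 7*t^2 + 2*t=-a^2 + 7*t^2 + t*(6*a - 8) + 1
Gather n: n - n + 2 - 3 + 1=0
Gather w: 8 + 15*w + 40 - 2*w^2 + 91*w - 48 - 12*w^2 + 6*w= -14*w^2 + 112*w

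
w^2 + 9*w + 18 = (w + 3)*(w + 6)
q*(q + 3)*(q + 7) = q^3 + 10*q^2 + 21*q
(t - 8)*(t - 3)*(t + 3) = t^3 - 8*t^2 - 9*t + 72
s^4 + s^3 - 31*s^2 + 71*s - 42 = (s - 3)*(s - 2)*(s - 1)*(s + 7)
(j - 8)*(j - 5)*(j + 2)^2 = j^4 - 9*j^3 - 8*j^2 + 108*j + 160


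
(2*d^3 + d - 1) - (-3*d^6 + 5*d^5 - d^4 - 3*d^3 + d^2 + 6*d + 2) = 3*d^6 - 5*d^5 + d^4 + 5*d^3 - d^2 - 5*d - 3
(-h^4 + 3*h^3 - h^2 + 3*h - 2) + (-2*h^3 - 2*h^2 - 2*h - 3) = -h^4 + h^3 - 3*h^2 + h - 5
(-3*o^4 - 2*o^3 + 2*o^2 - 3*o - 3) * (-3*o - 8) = 9*o^5 + 30*o^4 + 10*o^3 - 7*o^2 + 33*o + 24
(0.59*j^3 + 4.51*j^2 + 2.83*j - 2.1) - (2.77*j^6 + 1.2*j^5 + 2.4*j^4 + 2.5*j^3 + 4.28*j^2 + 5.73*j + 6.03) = -2.77*j^6 - 1.2*j^5 - 2.4*j^4 - 1.91*j^3 + 0.23*j^2 - 2.9*j - 8.13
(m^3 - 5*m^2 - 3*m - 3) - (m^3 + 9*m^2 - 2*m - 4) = -14*m^2 - m + 1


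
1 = 1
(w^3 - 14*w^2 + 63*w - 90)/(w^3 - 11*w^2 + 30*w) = (w - 3)/w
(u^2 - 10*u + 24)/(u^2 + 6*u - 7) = (u^2 - 10*u + 24)/(u^2 + 6*u - 7)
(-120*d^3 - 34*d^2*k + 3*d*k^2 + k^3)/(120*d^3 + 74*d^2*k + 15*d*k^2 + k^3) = (-6*d + k)/(6*d + k)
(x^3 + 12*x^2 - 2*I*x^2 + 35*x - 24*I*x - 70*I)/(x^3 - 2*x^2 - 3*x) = (x^3 + 2*x^2*(6 - I) + x*(35 - 24*I) - 70*I)/(x*(x^2 - 2*x - 3))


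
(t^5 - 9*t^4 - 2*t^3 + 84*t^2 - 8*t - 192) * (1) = t^5 - 9*t^4 - 2*t^3 + 84*t^2 - 8*t - 192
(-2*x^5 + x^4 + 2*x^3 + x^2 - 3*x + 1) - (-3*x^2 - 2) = -2*x^5 + x^4 + 2*x^3 + 4*x^2 - 3*x + 3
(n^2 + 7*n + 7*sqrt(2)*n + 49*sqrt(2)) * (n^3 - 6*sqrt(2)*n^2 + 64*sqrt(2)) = n^5 + sqrt(2)*n^4 + 7*n^4 - 84*n^3 + 7*sqrt(2)*n^3 - 588*n^2 + 64*sqrt(2)*n^2 + 448*sqrt(2)*n + 896*n + 6272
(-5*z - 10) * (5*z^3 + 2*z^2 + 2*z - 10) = -25*z^4 - 60*z^3 - 30*z^2 + 30*z + 100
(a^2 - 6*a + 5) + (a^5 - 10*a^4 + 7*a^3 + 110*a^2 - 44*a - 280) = a^5 - 10*a^4 + 7*a^3 + 111*a^2 - 50*a - 275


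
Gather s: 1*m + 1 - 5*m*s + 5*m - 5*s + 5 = 6*m + s*(-5*m - 5) + 6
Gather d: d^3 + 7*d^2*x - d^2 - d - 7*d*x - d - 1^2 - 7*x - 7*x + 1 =d^3 + d^2*(7*x - 1) + d*(-7*x - 2) - 14*x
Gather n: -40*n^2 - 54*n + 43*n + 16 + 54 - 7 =-40*n^2 - 11*n + 63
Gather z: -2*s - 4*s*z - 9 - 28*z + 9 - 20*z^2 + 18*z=-2*s - 20*z^2 + z*(-4*s - 10)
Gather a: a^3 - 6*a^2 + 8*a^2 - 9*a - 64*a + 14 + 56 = a^3 + 2*a^2 - 73*a + 70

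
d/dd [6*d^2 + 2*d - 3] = 12*d + 2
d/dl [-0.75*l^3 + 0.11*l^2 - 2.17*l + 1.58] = -2.25*l^2 + 0.22*l - 2.17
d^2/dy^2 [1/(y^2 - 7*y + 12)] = 2*(-y^2 + 7*y + (2*y - 7)^2 - 12)/(y^2 - 7*y + 12)^3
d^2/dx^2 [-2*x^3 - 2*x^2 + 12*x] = -12*x - 4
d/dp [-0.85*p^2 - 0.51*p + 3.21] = -1.7*p - 0.51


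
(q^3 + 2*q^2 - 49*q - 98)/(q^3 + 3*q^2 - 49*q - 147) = (q + 2)/(q + 3)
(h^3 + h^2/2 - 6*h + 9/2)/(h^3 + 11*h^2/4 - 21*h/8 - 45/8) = 4*(h - 1)/(4*h + 5)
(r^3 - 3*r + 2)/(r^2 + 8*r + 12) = (r^2 - 2*r + 1)/(r + 6)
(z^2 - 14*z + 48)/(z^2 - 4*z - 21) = (-z^2 + 14*z - 48)/(-z^2 + 4*z + 21)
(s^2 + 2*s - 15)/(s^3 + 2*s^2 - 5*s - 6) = (s^2 + 2*s - 15)/(s^3 + 2*s^2 - 5*s - 6)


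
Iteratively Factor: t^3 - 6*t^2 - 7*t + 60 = (t + 3)*(t^2 - 9*t + 20) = (t - 5)*(t + 3)*(t - 4)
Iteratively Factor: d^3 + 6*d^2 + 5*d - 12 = (d + 4)*(d^2 + 2*d - 3) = (d + 3)*(d + 4)*(d - 1)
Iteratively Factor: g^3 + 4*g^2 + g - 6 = (g + 2)*(g^2 + 2*g - 3) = (g + 2)*(g + 3)*(g - 1)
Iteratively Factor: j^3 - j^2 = (j)*(j^2 - j) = j^2*(j - 1)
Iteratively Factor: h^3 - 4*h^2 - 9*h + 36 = (h - 4)*(h^2 - 9) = (h - 4)*(h + 3)*(h - 3)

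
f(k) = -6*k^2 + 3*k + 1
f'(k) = 3 - 12*k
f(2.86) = -39.50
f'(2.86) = -31.32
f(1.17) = -3.70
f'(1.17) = -11.04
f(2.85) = -39.18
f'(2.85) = -31.20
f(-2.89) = -57.78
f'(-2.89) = 37.68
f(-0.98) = -7.70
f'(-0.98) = 14.76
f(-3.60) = -87.56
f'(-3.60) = 46.20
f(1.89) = -14.76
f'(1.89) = -19.68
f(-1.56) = -18.28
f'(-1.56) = 21.72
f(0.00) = 1.00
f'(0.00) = 3.00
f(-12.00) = -899.00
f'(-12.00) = 147.00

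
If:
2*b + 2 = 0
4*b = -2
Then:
No Solution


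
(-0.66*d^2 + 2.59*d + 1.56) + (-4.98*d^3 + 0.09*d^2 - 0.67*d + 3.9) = -4.98*d^3 - 0.57*d^2 + 1.92*d + 5.46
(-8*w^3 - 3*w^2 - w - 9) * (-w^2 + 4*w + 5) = 8*w^5 - 29*w^4 - 51*w^3 - 10*w^2 - 41*w - 45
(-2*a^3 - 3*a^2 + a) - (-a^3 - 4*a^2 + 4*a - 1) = -a^3 + a^2 - 3*a + 1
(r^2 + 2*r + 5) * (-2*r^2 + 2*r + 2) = -2*r^4 - 2*r^3 - 4*r^2 + 14*r + 10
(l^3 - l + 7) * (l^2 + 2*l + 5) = l^5 + 2*l^4 + 4*l^3 + 5*l^2 + 9*l + 35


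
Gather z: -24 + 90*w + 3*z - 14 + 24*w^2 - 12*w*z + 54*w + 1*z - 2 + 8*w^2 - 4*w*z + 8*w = 32*w^2 + 152*w + z*(4 - 16*w) - 40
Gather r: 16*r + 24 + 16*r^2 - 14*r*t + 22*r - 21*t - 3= 16*r^2 + r*(38 - 14*t) - 21*t + 21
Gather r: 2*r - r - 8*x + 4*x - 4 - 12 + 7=r - 4*x - 9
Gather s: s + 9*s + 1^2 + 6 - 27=10*s - 20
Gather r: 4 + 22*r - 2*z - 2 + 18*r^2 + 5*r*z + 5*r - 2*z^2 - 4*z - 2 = 18*r^2 + r*(5*z + 27) - 2*z^2 - 6*z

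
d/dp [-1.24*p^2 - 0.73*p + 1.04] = -2.48*p - 0.73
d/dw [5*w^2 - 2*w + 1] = 10*w - 2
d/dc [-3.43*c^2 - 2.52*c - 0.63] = -6.86*c - 2.52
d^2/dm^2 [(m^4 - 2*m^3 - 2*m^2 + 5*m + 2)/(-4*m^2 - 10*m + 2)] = (-4*m^6 - 30*m^5 - 69*m^4 + 54*m^3 - 48*m^2 - 84*m - 77)/(8*m^6 + 60*m^5 + 138*m^4 + 65*m^3 - 69*m^2 + 15*m - 1)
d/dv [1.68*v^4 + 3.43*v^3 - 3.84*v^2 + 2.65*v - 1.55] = 6.72*v^3 + 10.29*v^2 - 7.68*v + 2.65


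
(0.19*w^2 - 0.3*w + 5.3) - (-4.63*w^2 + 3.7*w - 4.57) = 4.82*w^2 - 4.0*w + 9.87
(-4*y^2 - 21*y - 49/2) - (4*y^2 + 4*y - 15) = -8*y^2 - 25*y - 19/2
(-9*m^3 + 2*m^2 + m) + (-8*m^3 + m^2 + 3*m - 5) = -17*m^3 + 3*m^2 + 4*m - 5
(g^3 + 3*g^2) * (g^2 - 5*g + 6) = g^5 - 2*g^4 - 9*g^3 + 18*g^2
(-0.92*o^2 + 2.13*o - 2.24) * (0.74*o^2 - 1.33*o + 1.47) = -0.6808*o^4 + 2.7998*o^3 - 5.8429*o^2 + 6.1103*o - 3.2928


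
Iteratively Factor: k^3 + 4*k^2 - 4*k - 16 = (k + 2)*(k^2 + 2*k - 8) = (k + 2)*(k + 4)*(k - 2)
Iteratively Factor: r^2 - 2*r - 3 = (r + 1)*(r - 3)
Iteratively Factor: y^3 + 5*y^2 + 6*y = (y)*(y^2 + 5*y + 6) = y*(y + 3)*(y + 2)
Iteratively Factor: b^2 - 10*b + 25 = (b - 5)*(b - 5)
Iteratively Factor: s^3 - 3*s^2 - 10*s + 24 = (s - 2)*(s^2 - s - 12) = (s - 4)*(s - 2)*(s + 3)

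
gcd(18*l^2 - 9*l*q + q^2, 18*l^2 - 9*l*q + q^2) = 18*l^2 - 9*l*q + q^2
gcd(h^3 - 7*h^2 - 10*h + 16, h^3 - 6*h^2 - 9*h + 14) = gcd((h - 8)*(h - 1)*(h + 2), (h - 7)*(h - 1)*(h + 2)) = h^2 + h - 2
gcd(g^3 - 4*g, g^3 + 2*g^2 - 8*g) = g^2 - 2*g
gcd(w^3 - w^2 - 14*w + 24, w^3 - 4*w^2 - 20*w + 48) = w^2 + 2*w - 8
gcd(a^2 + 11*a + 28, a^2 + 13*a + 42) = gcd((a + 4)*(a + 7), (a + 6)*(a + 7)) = a + 7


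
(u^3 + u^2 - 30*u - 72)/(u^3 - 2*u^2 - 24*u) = (u + 3)/u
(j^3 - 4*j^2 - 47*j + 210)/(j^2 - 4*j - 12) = (j^2 + 2*j - 35)/(j + 2)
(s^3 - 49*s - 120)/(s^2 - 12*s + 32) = (s^2 + 8*s + 15)/(s - 4)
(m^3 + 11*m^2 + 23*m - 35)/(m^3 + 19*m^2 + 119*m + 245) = (m - 1)/(m + 7)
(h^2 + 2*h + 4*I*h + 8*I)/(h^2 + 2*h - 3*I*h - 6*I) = (h + 4*I)/(h - 3*I)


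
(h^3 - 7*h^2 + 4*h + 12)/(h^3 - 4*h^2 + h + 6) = (h - 6)/(h - 3)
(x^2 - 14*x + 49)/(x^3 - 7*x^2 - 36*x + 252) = (x - 7)/(x^2 - 36)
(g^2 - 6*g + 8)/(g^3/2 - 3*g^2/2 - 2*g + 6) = 2*(g - 4)/(g^2 - g - 6)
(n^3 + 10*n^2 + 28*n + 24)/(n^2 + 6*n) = n + 4 + 4/n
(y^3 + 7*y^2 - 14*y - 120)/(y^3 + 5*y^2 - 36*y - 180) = (y - 4)/(y - 6)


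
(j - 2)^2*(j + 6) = j^3 + 2*j^2 - 20*j + 24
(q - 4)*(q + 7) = q^2 + 3*q - 28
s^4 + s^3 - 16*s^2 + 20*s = s*(s - 2)^2*(s + 5)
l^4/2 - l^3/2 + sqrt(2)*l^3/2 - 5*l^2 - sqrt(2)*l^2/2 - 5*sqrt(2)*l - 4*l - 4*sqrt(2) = (l/2 + 1)*(l - 4)*(l + 1)*(l + sqrt(2))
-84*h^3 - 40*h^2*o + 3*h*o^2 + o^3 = (-6*h + o)*(2*h + o)*(7*h + o)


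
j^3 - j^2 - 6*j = j*(j - 3)*(j + 2)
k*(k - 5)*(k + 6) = k^3 + k^2 - 30*k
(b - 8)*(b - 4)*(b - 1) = b^3 - 13*b^2 + 44*b - 32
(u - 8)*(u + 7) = u^2 - u - 56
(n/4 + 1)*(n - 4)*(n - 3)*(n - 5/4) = n^4/4 - 17*n^3/16 - 49*n^2/16 + 17*n - 15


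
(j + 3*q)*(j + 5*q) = j^2 + 8*j*q + 15*q^2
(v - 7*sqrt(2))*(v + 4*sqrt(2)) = v^2 - 3*sqrt(2)*v - 56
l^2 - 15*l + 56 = (l - 8)*(l - 7)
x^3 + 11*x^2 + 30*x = x*(x + 5)*(x + 6)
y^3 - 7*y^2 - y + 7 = (y - 7)*(y - 1)*(y + 1)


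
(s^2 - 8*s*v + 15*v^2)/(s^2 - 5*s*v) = (s - 3*v)/s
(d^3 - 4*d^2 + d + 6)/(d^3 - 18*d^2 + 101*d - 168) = (d^2 - d - 2)/(d^2 - 15*d + 56)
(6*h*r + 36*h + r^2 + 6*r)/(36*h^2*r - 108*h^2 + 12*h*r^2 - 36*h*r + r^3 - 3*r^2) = (r + 6)/(6*h*r - 18*h + r^2 - 3*r)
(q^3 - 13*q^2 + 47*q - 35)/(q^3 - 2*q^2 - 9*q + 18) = (q^3 - 13*q^2 + 47*q - 35)/(q^3 - 2*q^2 - 9*q + 18)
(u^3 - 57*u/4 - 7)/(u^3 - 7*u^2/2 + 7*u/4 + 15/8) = 2*(2*u^2 - u - 28)/(4*u^2 - 16*u + 15)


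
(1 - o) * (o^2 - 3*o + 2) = -o^3 + 4*o^2 - 5*o + 2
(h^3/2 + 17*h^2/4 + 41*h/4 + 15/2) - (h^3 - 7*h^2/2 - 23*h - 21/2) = -h^3/2 + 31*h^2/4 + 133*h/4 + 18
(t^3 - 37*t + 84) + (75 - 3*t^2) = t^3 - 3*t^2 - 37*t + 159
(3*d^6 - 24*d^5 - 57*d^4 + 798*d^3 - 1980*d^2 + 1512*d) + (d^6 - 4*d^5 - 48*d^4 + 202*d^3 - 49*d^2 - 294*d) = 4*d^6 - 28*d^5 - 105*d^4 + 1000*d^3 - 2029*d^2 + 1218*d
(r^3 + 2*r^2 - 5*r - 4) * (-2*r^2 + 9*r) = -2*r^5 + 5*r^4 + 28*r^3 - 37*r^2 - 36*r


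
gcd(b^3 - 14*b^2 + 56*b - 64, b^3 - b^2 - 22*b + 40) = b^2 - 6*b + 8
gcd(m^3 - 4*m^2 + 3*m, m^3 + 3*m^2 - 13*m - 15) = m - 3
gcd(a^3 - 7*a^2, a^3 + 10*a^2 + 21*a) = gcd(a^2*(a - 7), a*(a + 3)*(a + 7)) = a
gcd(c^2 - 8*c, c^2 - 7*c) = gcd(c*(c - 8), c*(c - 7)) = c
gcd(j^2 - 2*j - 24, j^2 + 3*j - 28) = 1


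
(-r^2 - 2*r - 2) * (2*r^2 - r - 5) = -2*r^4 - 3*r^3 + 3*r^2 + 12*r + 10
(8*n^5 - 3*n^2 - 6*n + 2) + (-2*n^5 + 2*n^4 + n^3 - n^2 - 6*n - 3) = 6*n^5 + 2*n^4 + n^3 - 4*n^2 - 12*n - 1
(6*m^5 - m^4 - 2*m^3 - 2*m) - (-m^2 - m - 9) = 6*m^5 - m^4 - 2*m^3 + m^2 - m + 9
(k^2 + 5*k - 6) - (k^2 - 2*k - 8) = 7*k + 2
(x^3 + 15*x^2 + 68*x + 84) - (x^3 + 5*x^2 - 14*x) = 10*x^2 + 82*x + 84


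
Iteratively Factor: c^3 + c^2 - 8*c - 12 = (c - 3)*(c^2 + 4*c + 4) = (c - 3)*(c + 2)*(c + 2)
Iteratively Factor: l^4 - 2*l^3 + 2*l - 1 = (l - 1)*(l^3 - l^2 - l + 1) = (l - 1)^2*(l^2 - 1) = (l - 1)^3*(l + 1)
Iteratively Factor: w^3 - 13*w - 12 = (w - 4)*(w^2 + 4*w + 3) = (w - 4)*(w + 3)*(w + 1)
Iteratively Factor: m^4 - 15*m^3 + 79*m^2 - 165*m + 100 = (m - 5)*(m^3 - 10*m^2 + 29*m - 20) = (m - 5)*(m - 4)*(m^2 - 6*m + 5) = (m - 5)*(m - 4)*(m - 1)*(m - 5)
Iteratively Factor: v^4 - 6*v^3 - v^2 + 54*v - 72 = (v - 2)*(v^3 - 4*v^2 - 9*v + 36) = (v - 3)*(v - 2)*(v^2 - v - 12) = (v - 4)*(v - 3)*(v - 2)*(v + 3)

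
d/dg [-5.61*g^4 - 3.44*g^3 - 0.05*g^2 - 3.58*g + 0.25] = -22.44*g^3 - 10.32*g^2 - 0.1*g - 3.58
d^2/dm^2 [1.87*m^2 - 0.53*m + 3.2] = 3.74000000000000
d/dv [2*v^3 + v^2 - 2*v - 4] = 6*v^2 + 2*v - 2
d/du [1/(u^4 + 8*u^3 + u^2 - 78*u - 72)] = 2*(-2*u^3 - 12*u^2 - u + 39)/(u^4 + 8*u^3 + u^2 - 78*u - 72)^2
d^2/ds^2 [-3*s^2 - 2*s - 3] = -6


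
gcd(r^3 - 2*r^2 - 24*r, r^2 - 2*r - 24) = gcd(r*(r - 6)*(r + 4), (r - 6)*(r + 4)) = r^2 - 2*r - 24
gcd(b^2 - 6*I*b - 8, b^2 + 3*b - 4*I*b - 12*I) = b - 4*I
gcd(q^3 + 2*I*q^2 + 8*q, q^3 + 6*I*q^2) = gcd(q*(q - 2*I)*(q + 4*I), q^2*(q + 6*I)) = q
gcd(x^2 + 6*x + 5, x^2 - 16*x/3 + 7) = 1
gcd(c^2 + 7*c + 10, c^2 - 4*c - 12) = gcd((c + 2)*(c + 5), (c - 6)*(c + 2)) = c + 2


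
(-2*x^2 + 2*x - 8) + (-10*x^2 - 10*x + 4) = -12*x^2 - 8*x - 4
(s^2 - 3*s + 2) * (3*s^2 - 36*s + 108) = 3*s^4 - 45*s^3 + 222*s^2 - 396*s + 216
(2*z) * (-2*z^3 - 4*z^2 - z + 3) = -4*z^4 - 8*z^3 - 2*z^2 + 6*z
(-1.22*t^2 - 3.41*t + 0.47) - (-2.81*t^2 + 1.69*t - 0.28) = 1.59*t^2 - 5.1*t + 0.75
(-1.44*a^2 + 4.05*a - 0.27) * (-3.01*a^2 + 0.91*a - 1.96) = 4.3344*a^4 - 13.5009*a^3 + 7.3206*a^2 - 8.1837*a + 0.5292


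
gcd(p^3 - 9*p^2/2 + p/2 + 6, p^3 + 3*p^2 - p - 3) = p + 1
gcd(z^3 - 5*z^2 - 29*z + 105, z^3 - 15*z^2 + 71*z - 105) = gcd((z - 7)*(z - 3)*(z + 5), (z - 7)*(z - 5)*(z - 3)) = z^2 - 10*z + 21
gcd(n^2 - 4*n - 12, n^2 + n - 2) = n + 2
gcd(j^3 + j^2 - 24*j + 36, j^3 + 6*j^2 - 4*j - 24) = j^2 + 4*j - 12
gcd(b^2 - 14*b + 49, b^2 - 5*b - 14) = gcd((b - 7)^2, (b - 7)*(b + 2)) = b - 7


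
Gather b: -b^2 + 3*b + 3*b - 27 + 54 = -b^2 + 6*b + 27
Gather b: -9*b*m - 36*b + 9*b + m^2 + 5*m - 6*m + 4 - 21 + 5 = b*(-9*m - 27) + m^2 - m - 12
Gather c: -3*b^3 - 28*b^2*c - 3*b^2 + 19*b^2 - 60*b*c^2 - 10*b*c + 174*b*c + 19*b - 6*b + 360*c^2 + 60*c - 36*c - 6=-3*b^3 + 16*b^2 + 13*b + c^2*(360 - 60*b) + c*(-28*b^2 + 164*b + 24) - 6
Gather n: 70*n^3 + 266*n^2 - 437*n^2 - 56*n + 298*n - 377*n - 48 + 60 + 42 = 70*n^3 - 171*n^2 - 135*n + 54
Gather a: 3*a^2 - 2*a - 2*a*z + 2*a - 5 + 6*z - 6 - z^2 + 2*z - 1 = 3*a^2 - 2*a*z - z^2 + 8*z - 12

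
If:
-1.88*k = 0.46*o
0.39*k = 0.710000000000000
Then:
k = 1.82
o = -7.44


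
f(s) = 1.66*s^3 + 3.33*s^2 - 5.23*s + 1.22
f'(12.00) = 791.81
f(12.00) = 3286.46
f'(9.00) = 458.09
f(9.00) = 1434.02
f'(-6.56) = 165.39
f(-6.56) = -289.79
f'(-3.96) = 46.49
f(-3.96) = -28.93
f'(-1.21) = -6.00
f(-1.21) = 9.48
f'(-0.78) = -7.39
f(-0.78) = 6.54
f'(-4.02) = 48.48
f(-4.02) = -31.78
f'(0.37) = -2.08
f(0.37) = -0.18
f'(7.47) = 322.41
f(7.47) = 839.91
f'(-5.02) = 86.83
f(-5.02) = -98.61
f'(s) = 4.98*s^2 + 6.66*s - 5.23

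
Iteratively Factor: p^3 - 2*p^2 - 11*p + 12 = (p - 4)*(p^2 + 2*p - 3) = (p - 4)*(p - 1)*(p + 3)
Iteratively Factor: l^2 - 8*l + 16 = (l - 4)*(l - 4)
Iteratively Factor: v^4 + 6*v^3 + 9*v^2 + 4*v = (v + 4)*(v^3 + 2*v^2 + v) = (v + 1)*(v + 4)*(v^2 + v) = v*(v + 1)*(v + 4)*(v + 1)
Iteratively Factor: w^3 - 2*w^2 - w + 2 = (w - 2)*(w^2 - 1) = (w - 2)*(w + 1)*(w - 1)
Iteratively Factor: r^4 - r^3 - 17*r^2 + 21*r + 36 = (r + 4)*(r^3 - 5*r^2 + 3*r + 9) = (r + 1)*(r + 4)*(r^2 - 6*r + 9) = (r - 3)*(r + 1)*(r + 4)*(r - 3)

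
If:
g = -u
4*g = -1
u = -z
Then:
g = -1/4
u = 1/4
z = -1/4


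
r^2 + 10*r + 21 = (r + 3)*(r + 7)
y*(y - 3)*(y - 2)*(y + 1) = y^4 - 4*y^3 + y^2 + 6*y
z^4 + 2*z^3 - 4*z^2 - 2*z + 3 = (z - 1)^2*(z + 1)*(z + 3)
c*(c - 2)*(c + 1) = c^3 - c^2 - 2*c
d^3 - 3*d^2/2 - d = d*(d - 2)*(d + 1/2)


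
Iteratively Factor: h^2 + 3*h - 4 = (h + 4)*(h - 1)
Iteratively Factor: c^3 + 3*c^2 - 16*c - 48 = (c + 4)*(c^2 - c - 12) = (c - 4)*(c + 4)*(c + 3)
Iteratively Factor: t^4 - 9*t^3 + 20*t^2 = (t - 4)*(t^3 - 5*t^2) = t*(t - 4)*(t^2 - 5*t) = t*(t - 5)*(t - 4)*(t)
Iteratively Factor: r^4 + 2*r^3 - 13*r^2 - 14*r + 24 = (r - 1)*(r^3 + 3*r^2 - 10*r - 24) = (r - 1)*(r + 2)*(r^2 + r - 12) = (r - 3)*(r - 1)*(r + 2)*(r + 4)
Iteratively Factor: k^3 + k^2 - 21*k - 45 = (k + 3)*(k^2 - 2*k - 15) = (k + 3)^2*(k - 5)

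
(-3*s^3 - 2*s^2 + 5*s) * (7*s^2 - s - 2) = -21*s^5 - 11*s^4 + 43*s^3 - s^2 - 10*s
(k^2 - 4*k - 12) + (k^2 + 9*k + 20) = 2*k^2 + 5*k + 8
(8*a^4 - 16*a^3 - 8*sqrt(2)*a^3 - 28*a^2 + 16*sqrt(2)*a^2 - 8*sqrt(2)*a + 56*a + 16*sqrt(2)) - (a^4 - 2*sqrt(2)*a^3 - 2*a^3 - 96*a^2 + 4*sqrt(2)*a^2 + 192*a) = 7*a^4 - 14*a^3 - 6*sqrt(2)*a^3 + 12*sqrt(2)*a^2 + 68*a^2 - 136*a - 8*sqrt(2)*a + 16*sqrt(2)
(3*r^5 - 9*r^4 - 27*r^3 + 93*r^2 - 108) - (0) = 3*r^5 - 9*r^4 - 27*r^3 + 93*r^2 - 108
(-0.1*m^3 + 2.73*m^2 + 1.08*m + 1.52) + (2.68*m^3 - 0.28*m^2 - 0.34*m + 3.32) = 2.58*m^3 + 2.45*m^2 + 0.74*m + 4.84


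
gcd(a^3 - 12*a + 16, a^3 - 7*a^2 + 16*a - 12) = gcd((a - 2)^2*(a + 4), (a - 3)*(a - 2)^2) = a^2 - 4*a + 4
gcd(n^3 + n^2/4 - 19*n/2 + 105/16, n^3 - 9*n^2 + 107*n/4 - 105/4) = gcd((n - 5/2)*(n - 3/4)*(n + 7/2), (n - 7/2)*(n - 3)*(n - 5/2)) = n - 5/2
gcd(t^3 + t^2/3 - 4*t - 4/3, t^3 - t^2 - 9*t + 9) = 1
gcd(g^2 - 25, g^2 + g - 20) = g + 5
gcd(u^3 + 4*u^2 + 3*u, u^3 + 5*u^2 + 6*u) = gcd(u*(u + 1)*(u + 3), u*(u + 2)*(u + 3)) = u^2 + 3*u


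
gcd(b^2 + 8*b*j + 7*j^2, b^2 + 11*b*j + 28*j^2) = b + 7*j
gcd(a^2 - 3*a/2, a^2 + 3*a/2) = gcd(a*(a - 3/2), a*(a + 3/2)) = a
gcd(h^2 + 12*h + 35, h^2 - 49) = h + 7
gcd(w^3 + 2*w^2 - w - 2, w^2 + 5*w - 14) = 1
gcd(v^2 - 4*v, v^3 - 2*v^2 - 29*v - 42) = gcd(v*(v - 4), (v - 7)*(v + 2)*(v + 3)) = 1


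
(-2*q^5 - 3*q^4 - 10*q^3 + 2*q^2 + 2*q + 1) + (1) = -2*q^5 - 3*q^4 - 10*q^3 + 2*q^2 + 2*q + 2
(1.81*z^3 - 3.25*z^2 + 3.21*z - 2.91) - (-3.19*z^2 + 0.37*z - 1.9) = 1.81*z^3 - 0.0600000000000001*z^2 + 2.84*z - 1.01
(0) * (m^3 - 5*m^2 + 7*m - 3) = 0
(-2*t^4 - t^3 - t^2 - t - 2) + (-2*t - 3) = -2*t^4 - t^3 - t^2 - 3*t - 5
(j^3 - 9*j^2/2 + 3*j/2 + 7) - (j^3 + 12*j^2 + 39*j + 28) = -33*j^2/2 - 75*j/2 - 21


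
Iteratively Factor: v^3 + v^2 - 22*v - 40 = (v + 2)*(v^2 - v - 20) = (v - 5)*(v + 2)*(v + 4)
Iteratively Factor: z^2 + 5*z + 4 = (z + 4)*(z + 1)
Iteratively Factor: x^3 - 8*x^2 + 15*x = (x - 3)*(x^2 - 5*x) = (x - 5)*(x - 3)*(x)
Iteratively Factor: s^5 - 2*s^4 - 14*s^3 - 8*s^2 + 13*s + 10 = (s + 1)*(s^4 - 3*s^3 - 11*s^2 + 3*s + 10) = (s + 1)*(s + 2)*(s^3 - 5*s^2 - s + 5) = (s - 5)*(s + 1)*(s + 2)*(s^2 - 1) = (s - 5)*(s + 1)^2*(s + 2)*(s - 1)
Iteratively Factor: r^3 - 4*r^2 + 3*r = (r)*(r^2 - 4*r + 3) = r*(r - 1)*(r - 3)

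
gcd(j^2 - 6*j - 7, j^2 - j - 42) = j - 7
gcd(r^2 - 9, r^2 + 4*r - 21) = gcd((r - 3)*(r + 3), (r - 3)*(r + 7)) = r - 3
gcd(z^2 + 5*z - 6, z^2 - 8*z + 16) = 1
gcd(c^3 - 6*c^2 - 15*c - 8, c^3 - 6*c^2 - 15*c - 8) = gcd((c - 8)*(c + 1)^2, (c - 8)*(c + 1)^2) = c^3 - 6*c^2 - 15*c - 8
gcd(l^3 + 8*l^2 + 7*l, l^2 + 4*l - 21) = l + 7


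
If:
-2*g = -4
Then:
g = 2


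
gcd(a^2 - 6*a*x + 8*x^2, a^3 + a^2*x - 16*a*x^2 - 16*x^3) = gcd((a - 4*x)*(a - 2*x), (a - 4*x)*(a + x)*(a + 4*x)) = -a + 4*x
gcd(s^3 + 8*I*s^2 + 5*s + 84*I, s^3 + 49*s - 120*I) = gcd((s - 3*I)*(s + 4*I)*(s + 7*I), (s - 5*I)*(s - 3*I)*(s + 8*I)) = s - 3*I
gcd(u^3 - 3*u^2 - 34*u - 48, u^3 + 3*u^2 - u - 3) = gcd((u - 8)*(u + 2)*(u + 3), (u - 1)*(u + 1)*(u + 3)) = u + 3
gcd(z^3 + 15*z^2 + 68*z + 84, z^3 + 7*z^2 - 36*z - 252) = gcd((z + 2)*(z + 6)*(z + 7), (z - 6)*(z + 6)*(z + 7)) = z^2 + 13*z + 42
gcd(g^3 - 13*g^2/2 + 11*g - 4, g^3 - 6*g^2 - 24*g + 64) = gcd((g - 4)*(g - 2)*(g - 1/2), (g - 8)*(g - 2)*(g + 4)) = g - 2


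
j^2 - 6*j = j*(j - 6)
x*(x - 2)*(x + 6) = x^3 + 4*x^2 - 12*x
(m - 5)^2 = m^2 - 10*m + 25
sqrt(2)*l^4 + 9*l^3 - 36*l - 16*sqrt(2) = (l - 2)*(l + 2)*(l + 4*sqrt(2))*(sqrt(2)*l + 1)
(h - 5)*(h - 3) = h^2 - 8*h + 15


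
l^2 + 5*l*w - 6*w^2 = (l - w)*(l + 6*w)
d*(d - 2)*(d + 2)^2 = d^4 + 2*d^3 - 4*d^2 - 8*d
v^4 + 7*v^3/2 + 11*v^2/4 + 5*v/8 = v*(v + 1/2)^2*(v + 5/2)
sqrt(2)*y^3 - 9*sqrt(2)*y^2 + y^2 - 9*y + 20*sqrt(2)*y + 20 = (y - 5)*(y - 4)*(sqrt(2)*y + 1)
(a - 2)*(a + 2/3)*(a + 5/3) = a^3 + a^2/3 - 32*a/9 - 20/9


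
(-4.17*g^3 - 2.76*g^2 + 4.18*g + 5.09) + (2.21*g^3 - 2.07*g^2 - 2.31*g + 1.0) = -1.96*g^3 - 4.83*g^2 + 1.87*g + 6.09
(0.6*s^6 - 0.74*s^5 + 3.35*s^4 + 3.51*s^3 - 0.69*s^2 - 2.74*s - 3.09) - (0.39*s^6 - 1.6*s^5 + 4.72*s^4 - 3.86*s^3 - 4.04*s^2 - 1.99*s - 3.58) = 0.21*s^6 + 0.86*s^5 - 1.37*s^4 + 7.37*s^3 + 3.35*s^2 - 0.75*s + 0.49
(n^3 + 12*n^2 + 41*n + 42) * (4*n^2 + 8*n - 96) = 4*n^5 + 56*n^4 + 164*n^3 - 656*n^2 - 3600*n - 4032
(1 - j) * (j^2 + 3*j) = -j^3 - 2*j^2 + 3*j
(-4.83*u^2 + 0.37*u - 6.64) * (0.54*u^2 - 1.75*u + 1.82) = -2.6082*u^4 + 8.6523*u^3 - 13.0237*u^2 + 12.2934*u - 12.0848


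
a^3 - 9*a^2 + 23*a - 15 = (a - 5)*(a - 3)*(a - 1)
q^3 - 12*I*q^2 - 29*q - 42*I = (q - 7*I)*(q - 6*I)*(q + I)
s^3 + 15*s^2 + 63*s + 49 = (s + 1)*(s + 7)^2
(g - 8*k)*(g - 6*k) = g^2 - 14*g*k + 48*k^2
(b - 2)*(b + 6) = b^2 + 4*b - 12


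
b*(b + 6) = b^2 + 6*b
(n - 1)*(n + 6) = n^2 + 5*n - 6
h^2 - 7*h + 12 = (h - 4)*(h - 3)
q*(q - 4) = q^2 - 4*q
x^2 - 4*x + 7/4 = (x - 7/2)*(x - 1/2)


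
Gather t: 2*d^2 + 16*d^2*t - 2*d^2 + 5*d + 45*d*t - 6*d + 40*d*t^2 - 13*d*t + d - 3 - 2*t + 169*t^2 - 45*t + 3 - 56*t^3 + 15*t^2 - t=-56*t^3 + t^2*(40*d + 184) + t*(16*d^2 + 32*d - 48)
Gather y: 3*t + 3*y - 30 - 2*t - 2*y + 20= t + y - 10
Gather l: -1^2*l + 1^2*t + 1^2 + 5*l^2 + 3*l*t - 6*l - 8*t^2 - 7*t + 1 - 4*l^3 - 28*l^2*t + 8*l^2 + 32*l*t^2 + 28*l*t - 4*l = -4*l^3 + l^2*(13 - 28*t) + l*(32*t^2 + 31*t - 11) - 8*t^2 - 6*t + 2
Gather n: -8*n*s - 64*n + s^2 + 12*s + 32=n*(-8*s - 64) + s^2 + 12*s + 32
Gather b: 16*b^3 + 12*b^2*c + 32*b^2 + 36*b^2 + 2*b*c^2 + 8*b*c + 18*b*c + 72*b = 16*b^3 + b^2*(12*c + 68) + b*(2*c^2 + 26*c + 72)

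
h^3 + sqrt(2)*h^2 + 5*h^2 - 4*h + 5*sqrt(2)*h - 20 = (h + 5)*(h - sqrt(2))*(h + 2*sqrt(2))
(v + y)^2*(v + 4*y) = v^3 + 6*v^2*y + 9*v*y^2 + 4*y^3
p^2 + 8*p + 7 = (p + 1)*(p + 7)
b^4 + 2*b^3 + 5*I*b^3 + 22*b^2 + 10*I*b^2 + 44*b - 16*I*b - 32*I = (b + 2)*(b - 2*I)*(b - I)*(b + 8*I)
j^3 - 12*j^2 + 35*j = j*(j - 7)*(j - 5)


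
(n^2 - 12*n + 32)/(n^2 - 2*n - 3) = (-n^2 + 12*n - 32)/(-n^2 + 2*n + 3)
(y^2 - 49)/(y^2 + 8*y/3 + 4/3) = 3*(y^2 - 49)/(3*y^2 + 8*y + 4)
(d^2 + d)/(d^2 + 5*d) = (d + 1)/(d + 5)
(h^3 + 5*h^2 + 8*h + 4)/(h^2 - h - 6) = (h^2 + 3*h + 2)/(h - 3)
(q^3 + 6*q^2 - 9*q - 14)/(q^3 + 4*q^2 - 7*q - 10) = (q + 7)/(q + 5)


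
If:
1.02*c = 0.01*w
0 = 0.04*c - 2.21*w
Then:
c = 0.00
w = 0.00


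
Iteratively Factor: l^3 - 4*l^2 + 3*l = (l - 3)*(l^2 - l) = l*(l - 3)*(l - 1)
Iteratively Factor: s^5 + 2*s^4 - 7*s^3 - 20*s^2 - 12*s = (s + 2)*(s^4 - 7*s^2 - 6*s) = (s - 3)*(s + 2)*(s^3 + 3*s^2 + 2*s) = (s - 3)*(s + 1)*(s + 2)*(s^2 + 2*s) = (s - 3)*(s + 1)*(s + 2)^2*(s)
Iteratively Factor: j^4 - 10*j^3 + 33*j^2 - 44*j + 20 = (j - 1)*(j^3 - 9*j^2 + 24*j - 20) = (j - 2)*(j - 1)*(j^2 - 7*j + 10) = (j - 2)^2*(j - 1)*(j - 5)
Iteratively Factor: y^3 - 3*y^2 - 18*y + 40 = (y + 4)*(y^2 - 7*y + 10) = (y - 5)*(y + 4)*(y - 2)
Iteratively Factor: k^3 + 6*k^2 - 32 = (k + 4)*(k^2 + 2*k - 8) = (k + 4)^2*(k - 2)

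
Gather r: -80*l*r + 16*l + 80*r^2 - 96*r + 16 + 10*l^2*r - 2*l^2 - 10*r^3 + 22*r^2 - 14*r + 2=-2*l^2 + 16*l - 10*r^3 + 102*r^2 + r*(10*l^2 - 80*l - 110) + 18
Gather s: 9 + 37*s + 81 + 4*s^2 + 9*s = 4*s^2 + 46*s + 90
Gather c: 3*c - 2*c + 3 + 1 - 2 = c + 2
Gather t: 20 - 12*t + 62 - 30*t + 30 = 112 - 42*t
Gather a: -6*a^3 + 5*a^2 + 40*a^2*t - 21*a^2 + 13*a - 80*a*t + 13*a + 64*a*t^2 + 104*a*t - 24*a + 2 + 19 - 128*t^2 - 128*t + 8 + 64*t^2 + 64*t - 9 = -6*a^3 + a^2*(40*t - 16) + a*(64*t^2 + 24*t + 2) - 64*t^2 - 64*t + 20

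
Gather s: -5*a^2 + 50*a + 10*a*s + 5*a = -5*a^2 + 10*a*s + 55*a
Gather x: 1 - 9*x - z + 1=-9*x - z + 2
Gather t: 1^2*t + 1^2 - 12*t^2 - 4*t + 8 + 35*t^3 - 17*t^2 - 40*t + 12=35*t^3 - 29*t^2 - 43*t + 21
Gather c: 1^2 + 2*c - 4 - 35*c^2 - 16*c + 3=-35*c^2 - 14*c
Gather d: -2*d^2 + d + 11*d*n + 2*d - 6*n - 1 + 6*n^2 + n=-2*d^2 + d*(11*n + 3) + 6*n^2 - 5*n - 1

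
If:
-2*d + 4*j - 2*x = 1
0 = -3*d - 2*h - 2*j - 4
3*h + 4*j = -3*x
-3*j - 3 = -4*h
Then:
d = -37/27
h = 19/42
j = -25/63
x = 29/378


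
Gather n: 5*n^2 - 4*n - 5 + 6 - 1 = 5*n^2 - 4*n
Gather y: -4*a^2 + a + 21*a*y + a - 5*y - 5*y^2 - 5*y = -4*a^2 + 2*a - 5*y^2 + y*(21*a - 10)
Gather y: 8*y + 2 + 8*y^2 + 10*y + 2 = 8*y^2 + 18*y + 4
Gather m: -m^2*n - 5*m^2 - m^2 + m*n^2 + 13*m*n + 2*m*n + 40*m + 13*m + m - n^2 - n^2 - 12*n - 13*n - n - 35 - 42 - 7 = m^2*(-n - 6) + m*(n^2 + 15*n + 54) - 2*n^2 - 26*n - 84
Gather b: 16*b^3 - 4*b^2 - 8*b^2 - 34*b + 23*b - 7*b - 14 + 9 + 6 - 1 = 16*b^3 - 12*b^2 - 18*b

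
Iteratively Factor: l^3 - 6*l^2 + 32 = (l - 4)*(l^2 - 2*l - 8) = (l - 4)*(l + 2)*(l - 4)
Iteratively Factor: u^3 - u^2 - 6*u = (u)*(u^2 - u - 6) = u*(u + 2)*(u - 3)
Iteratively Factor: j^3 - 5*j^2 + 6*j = (j - 2)*(j^2 - 3*j) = j*(j - 2)*(j - 3)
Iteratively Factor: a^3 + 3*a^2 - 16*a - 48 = (a + 4)*(a^2 - a - 12) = (a - 4)*(a + 4)*(a + 3)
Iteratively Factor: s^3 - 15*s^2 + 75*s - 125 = (s - 5)*(s^2 - 10*s + 25) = (s - 5)^2*(s - 5)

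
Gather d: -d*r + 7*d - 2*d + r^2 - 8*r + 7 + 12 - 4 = d*(5 - r) + r^2 - 8*r + 15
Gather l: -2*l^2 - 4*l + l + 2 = -2*l^2 - 3*l + 2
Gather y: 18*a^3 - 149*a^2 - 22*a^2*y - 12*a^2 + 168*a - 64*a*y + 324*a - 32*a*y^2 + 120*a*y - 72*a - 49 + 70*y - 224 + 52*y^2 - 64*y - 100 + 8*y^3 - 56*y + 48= 18*a^3 - 161*a^2 + 420*a + 8*y^3 + y^2*(52 - 32*a) + y*(-22*a^2 + 56*a - 50) - 325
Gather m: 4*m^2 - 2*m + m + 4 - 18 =4*m^2 - m - 14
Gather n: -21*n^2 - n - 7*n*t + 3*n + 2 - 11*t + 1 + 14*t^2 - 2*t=-21*n^2 + n*(2 - 7*t) + 14*t^2 - 13*t + 3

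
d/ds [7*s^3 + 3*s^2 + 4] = 3*s*(7*s + 2)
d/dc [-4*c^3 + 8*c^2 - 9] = 4*c*(4 - 3*c)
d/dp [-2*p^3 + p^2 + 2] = 2*p*(1 - 3*p)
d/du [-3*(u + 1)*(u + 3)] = -6*u - 12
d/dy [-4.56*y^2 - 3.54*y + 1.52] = -9.12*y - 3.54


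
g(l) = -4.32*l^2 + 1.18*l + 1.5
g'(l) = 1.18 - 8.64*l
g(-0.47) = -0.01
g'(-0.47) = 5.24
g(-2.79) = -35.42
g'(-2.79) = 25.29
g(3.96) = -61.57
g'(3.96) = -33.03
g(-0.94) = -3.43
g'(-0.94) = 9.30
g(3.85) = -57.99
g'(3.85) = -32.08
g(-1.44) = -9.16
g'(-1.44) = 13.62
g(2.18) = -16.46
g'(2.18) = -17.66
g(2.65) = -25.71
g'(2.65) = -21.72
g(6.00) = -146.94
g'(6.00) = -50.66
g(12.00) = -606.42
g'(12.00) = -102.50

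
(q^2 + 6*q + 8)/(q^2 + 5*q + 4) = (q + 2)/(q + 1)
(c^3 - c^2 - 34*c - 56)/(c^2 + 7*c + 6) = (c^3 - c^2 - 34*c - 56)/(c^2 + 7*c + 6)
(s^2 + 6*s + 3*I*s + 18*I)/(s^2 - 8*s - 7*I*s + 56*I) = (s^2 + 3*s*(2 + I) + 18*I)/(s^2 - s*(8 + 7*I) + 56*I)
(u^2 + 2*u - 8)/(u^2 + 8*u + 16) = (u - 2)/(u + 4)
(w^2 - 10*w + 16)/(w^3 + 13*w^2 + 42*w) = (w^2 - 10*w + 16)/(w*(w^2 + 13*w + 42))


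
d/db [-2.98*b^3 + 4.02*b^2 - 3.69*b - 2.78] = -8.94*b^2 + 8.04*b - 3.69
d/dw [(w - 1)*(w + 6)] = 2*w + 5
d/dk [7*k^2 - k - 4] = 14*k - 1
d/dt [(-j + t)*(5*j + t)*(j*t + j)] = j*(-5*j^2 + 8*j*t + 4*j + 3*t^2 + 2*t)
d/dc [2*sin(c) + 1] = 2*cos(c)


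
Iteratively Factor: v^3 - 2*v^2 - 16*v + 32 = (v - 4)*(v^2 + 2*v - 8) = (v - 4)*(v + 4)*(v - 2)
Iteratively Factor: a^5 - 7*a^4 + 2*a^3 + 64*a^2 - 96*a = (a - 4)*(a^4 - 3*a^3 - 10*a^2 + 24*a) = a*(a - 4)*(a^3 - 3*a^2 - 10*a + 24) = a*(a - 4)*(a - 2)*(a^2 - a - 12) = a*(a - 4)*(a - 2)*(a + 3)*(a - 4)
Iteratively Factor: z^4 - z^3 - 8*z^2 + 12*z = (z - 2)*(z^3 + z^2 - 6*z) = (z - 2)^2*(z^2 + 3*z) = (z - 2)^2*(z + 3)*(z)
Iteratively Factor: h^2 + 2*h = (h)*(h + 2)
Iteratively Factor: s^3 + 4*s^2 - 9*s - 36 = (s - 3)*(s^2 + 7*s + 12) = (s - 3)*(s + 4)*(s + 3)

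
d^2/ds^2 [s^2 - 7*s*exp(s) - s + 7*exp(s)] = -7*s*exp(s) - 7*exp(s) + 2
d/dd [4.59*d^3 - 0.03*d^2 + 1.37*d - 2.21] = 13.77*d^2 - 0.06*d + 1.37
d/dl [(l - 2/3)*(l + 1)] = 2*l + 1/3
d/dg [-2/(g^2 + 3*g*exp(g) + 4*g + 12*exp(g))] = 2*(3*g*exp(g) + 2*g + 15*exp(g) + 4)/(g^2 + 3*g*exp(g) + 4*g + 12*exp(g))^2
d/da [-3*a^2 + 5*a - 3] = 5 - 6*a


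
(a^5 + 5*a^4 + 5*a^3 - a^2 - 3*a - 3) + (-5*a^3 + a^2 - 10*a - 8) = a^5 + 5*a^4 - 13*a - 11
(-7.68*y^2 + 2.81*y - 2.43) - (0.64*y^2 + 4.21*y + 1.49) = -8.32*y^2 - 1.4*y - 3.92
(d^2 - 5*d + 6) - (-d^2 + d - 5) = 2*d^2 - 6*d + 11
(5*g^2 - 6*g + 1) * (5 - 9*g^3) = -45*g^5 + 54*g^4 - 9*g^3 + 25*g^2 - 30*g + 5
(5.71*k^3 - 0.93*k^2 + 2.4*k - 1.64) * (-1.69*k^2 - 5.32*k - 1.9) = -9.6499*k^5 - 28.8055*k^4 - 9.9574*k^3 - 8.2294*k^2 + 4.1648*k + 3.116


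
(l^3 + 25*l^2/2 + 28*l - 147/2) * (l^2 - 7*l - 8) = l^5 + 11*l^4/2 - 135*l^3/2 - 739*l^2/2 + 581*l/2 + 588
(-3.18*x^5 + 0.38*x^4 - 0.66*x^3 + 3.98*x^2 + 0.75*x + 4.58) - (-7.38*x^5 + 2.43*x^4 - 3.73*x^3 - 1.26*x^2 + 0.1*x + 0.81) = 4.2*x^5 - 2.05*x^4 + 3.07*x^3 + 5.24*x^2 + 0.65*x + 3.77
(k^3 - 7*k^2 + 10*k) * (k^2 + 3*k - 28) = k^5 - 4*k^4 - 39*k^3 + 226*k^2 - 280*k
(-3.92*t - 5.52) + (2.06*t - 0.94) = -1.86*t - 6.46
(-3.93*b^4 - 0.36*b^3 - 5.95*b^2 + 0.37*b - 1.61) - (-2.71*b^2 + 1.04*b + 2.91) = -3.93*b^4 - 0.36*b^3 - 3.24*b^2 - 0.67*b - 4.52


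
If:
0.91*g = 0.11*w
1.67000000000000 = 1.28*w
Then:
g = 0.16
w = 1.30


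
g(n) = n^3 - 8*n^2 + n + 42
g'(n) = 3*n^2 - 16*n + 1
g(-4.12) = -167.85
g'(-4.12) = 117.84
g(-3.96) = -149.51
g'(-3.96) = 111.40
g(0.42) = 41.08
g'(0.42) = -5.19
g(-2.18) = -8.56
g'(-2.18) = 50.14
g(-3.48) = -100.51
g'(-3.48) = 93.01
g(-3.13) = -70.17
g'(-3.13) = 80.47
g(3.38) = -7.40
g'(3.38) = -18.81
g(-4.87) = -268.11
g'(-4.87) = 150.07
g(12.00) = 630.00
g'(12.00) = 241.00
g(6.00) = -24.00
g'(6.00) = 13.00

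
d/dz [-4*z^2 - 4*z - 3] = -8*z - 4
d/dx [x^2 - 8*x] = 2*x - 8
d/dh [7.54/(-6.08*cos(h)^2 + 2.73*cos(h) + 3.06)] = (20.5842 - 91.6864*cos(h))*sin(h)/(-6.08*cos(h)^2 + 2.73*cos(h) + 3.06)^2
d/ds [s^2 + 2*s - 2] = 2*s + 2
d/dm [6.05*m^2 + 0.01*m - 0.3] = 12.1*m + 0.01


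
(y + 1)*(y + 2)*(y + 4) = y^3 + 7*y^2 + 14*y + 8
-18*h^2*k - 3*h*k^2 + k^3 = k*(-6*h + k)*(3*h + k)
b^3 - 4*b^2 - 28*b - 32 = (b - 8)*(b + 2)^2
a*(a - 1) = a^2 - a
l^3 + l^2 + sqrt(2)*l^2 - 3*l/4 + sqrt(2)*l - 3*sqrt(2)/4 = (l - 1/2)*(l + 3/2)*(l + sqrt(2))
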